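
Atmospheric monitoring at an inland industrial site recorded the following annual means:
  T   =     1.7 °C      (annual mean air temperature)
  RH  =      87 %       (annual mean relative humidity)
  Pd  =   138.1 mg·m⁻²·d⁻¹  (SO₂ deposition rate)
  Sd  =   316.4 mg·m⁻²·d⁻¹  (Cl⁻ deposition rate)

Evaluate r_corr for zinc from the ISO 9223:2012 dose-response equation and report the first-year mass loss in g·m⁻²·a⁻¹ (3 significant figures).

zinc: T≤10 °C ⇒ hinge +0.038·(1.7−10) = -0.3154
  Pd branch = 0.0129·Pd^0.44·e^(0.046·RH+f) = 4.501 μm/a
  Sd branch = 0.0175·Sd^0.57·e^(0.008·RH+0.085·T) = 1.079 μm/a
  r_corr = 4.501 + 1.079 = 5.581 μm/a
Convert to mass loss: 5.581 μm/a × 7.14 g/cm³ = 39.85 g·m⁻²·a⁻¹

r_corr = 39.8 g·m⁻²·a⁻¹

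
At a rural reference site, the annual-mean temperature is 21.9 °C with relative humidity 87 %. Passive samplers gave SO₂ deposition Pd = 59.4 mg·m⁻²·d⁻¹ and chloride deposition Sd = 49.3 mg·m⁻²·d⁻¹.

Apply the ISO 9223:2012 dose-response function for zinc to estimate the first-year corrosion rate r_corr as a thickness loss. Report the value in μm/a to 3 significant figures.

r_corr = 3.91 μm/a

zinc: temperature factor f = -0.071·(11.9) = -0.8449
  sulphur-dioxide contribution → 1.829 μm/a
  chloride contribution → 2.083 μm/a
  total first-year rate 3.912 μm/a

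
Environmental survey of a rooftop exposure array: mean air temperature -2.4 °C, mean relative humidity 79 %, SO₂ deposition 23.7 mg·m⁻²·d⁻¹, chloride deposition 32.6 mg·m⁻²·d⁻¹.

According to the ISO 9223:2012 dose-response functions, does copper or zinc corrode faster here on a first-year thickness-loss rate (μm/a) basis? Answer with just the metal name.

zinc

copper: temperature factor f = +0.126·(-12.4) = -1.5624
  sulphur-dioxide contribution → 0.2676 μm/a
  chloride contribution → 0.4012 μm/a
  ⇒ r_corr(copper) = 0.6687 μm/a
zinc: temperature factor f = +0.038·(-12.4) = -0.4712
  sulphur-dioxide contribution → 1.228 μm/a
  chloride contribution → 0.1956 μm/a
  ⇒ r_corr(zinc) = 1.423 μm/a
Ordering by μm/a: zinc (1.42) > copper (0.669)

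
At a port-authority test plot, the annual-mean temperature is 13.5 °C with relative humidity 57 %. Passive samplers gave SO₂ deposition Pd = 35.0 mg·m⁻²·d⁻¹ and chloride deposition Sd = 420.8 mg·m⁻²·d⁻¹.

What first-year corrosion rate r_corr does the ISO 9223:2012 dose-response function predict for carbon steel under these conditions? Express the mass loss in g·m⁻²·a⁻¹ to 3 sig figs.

carbon steel: T>10 °C ⇒ hinge -0.054·(13.5−10) = -0.1890
  sulphur-dioxide contribution → 29.1 μm/a
  chloride contribution → 48.64 μm/a
  ⇒ r_corr(carbon steel) = 77.74 μm/a
Convert to mass loss: 77.74 μm/a × 7.85 g/cm³ = 610.2 g·m⁻²·a⁻¹

r_corr = 610 g·m⁻²·a⁻¹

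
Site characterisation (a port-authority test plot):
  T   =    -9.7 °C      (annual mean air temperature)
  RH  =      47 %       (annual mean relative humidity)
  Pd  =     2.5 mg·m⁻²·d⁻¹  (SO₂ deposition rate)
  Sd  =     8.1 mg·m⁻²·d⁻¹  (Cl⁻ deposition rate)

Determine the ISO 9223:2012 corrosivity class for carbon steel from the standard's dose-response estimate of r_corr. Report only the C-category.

carbon steel: T≤10 °C ⇒ hinge +0.150·(-9.7−10) = -2.9550
  sulphur-dioxide contribution → 0.38 μm/a
  chloride contribution → 1.194 μm/a
  ⇒ r_corr(carbon steel) = 1.574 μm/a
1.57 μm/a falls in (1.3, 25] for carbon steel → category C2

C2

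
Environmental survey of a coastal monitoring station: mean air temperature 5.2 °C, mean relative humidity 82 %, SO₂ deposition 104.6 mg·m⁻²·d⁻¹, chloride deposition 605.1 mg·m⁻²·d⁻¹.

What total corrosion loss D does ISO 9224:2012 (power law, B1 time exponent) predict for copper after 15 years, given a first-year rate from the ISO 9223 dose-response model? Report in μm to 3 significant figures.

copper: temperature factor f = +0.126·(-4.8) = -0.6048
  Pd branch = 0.0053·Pd^0.26·e^(0.059·RH+f) = 1.224 μm/a
  Sd branch = 0.01025·Sd^0.27·e^(0.036·RH+0.049·T) = 1.427 μm/a
  r_corr = 1.224 + 1.427 = 2.651 μm/a
Power-law: D(15) = r_corr · 15^0.667
  D(15) = 2.651 × 15^0.667 = 2.651 × 6.088 = 16.14 μm

D(15) = 16.1 μm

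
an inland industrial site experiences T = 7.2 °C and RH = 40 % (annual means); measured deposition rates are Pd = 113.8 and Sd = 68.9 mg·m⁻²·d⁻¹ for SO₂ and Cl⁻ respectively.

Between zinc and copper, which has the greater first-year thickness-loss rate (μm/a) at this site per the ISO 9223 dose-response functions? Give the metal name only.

zinc

zinc: temperature factor f = +0.038·(-2.8) = -0.1064
  SO₂ term: 0.0129·113.8^0.44·exp(0.046·40-0.1064) = 0.5864
  Sd branch = 0.0175·Sd^0.57·e^(0.008·RH+0.085·T) = 0.4961 μm/a
  sum: 0.5864 + 0.4961 → r_corr = 1.083 μm/a
copper: f(T) = +0.126·(T−10) [T≤10 °C] = -0.3528
  Pd branch = 0.0053·Pd^0.26·e^(0.059·RH+f) = 0.1351 μm/a
  Sd branch = 0.01025·Sd^0.27·e^(0.036·RH+0.049·T) = 0.193 μm/a
  sum: 0.1351 + 0.193 → r_corr = 0.3281 μm/a
Ordering by μm/a: zinc (1.08) > copper (0.328)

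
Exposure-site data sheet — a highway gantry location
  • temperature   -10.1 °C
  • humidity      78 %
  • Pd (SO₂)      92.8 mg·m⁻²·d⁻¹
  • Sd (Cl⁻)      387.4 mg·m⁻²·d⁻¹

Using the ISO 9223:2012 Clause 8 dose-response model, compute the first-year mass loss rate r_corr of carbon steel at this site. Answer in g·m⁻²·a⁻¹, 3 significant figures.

carbon steel: f(T) = +0.150·(T−10) [T≤10 °C] = -3.0150
  SO₂ term: 1.77·92.8^0.52·exp(0.02·78-3.0150) = 4.357
  Cl⁻ term: 0.102·387.4^0.62·exp(0.033·78+0.04·-10.1) = 35.95
  r_corr = 4.357 + 35.95 = 40.31 μm/a
Convert to mass loss: 40.31 μm/a × 7.85 g/cm³ = 316.4 g·m⁻²·a⁻¹

r_corr = 316 g·m⁻²·a⁻¹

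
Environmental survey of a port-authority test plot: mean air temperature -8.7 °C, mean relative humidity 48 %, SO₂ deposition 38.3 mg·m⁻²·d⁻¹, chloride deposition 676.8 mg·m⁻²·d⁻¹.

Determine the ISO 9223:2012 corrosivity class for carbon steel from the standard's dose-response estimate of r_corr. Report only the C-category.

C2

carbon steel: T≤10 °C ⇒ hinge +0.150·(-8.7−10) = -2.8050
  Pd branch = 1.77·Pd^0.52·e^(0.02·RH+f) = 1.862 μm/a
  Sd branch = 0.102·Sd^0.62·e^(0.033·RH+0.04·T) = 19.97 μm/a
  r_corr = 1.862 + 19.97 = 21.83 μm/a
21.8 μm/a falls in (1.3, 25] for carbon steel → category C2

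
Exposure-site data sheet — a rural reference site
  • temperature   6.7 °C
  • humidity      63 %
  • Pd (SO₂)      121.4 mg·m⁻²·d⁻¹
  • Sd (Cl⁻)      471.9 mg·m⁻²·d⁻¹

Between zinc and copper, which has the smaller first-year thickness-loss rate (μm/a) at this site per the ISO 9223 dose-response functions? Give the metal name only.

copper

zinc: f(T) = +0.038·(T−10) [T≤10 °C] = -0.1254
  Pd branch = 0.0129·Pd^0.44·e^(0.046·RH+f) = 1.705 μm/a
  Sd branch = 0.0175·Sd^0.57·e^(0.008·RH+0.085·T) = 1.711 μm/a
  r_corr = 1.705 + 1.711 = 3.417 μm/a
copper: T≤10 °C ⇒ hinge +0.126·(6.7−10) = -0.4158
  Pd branch = 0.0053·Pd^0.26·e^(0.059·RH+f) = 0.501 μm/a
  Sd branch = 0.01025·Sd^0.27·e^(0.036·RH+0.049·T) = 0.7248 μm/a
  r_corr = 0.501 + 0.7248 = 1.226 μm/a
Ordering by μm/a: zinc (3.42) > copper (1.23)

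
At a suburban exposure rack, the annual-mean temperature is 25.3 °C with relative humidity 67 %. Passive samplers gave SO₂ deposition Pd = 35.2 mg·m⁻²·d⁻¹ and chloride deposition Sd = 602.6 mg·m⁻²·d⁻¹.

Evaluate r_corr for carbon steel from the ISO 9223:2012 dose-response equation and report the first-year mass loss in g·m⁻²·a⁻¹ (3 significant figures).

r_corr = 1.21e+03 g·m⁻²·a⁻¹

carbon steel: temperature factor f = -0.054·(15.3) = -0.8262
  sulphur-dioxide contribution → 18.85 μm/a
  chloride contribution → 135.5 μm/a
  total first-year rate 154.4 μm/a
Convert to mass loss: 154.4 μm/a × 7.85 g/cm³ = 1212 g·m⁻²·a⁻¹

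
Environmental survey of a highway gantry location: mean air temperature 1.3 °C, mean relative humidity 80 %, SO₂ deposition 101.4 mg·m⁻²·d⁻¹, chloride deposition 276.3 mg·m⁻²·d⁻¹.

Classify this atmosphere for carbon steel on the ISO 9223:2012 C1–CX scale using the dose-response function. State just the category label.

C4

carbon steel: f(T) = +0.150·(T−10) [T≤10 °C] = -1.3050
  SO₂ term: 1.77·101.4^0.52·exp(0.02·80-1.3050) = 26.26
  Cl⁻ term: 0.102·276.3^0.62·exp(0.033·80+0.04·1.3) = 49.13
  sum: 26.26 + 49.13 → r_corr = 75.39 μm/a
75.4 μm/a falls in (50, 80] for carbon steel → category C4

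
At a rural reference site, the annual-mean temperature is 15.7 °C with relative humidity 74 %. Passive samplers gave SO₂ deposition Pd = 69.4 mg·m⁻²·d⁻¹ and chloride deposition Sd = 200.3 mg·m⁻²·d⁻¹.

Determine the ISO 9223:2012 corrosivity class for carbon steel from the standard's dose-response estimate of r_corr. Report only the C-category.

carbon steel: T>10 °C ⇒ hinge -0.054·(15.7−10) = -0.3078
  SO₂ term: 1.77·69.4^0.52·exp(0.02·74-0.3078) = 51.83
  Sd branch = 0.102·Sd^0.62·e^(0.033·RH+0.04·T) = 58.74 μm/a
  sum: 51.83 + 58.74 → r_corr = 110.6 μm/a
Category bounds: 80…200 μm/a bracket r_corr ⇒ C5

C5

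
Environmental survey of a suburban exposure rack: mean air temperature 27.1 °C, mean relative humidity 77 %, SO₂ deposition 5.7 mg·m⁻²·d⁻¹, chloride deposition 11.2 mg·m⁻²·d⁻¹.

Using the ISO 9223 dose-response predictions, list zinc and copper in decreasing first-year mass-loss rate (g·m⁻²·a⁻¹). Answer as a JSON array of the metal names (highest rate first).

["copper", "zinc"]

zinc: f(T) = -0.071·(T−10) [T>10 °C] = -1.2141
  sulphur-dioxide contribution → 0.2846 μm/a
  chloride contribution → 1.285 μm/a
  total first-year rate 1.57 μm/a
  mass loss = 1.57 μm/a × 7.14 g/cm³ = 11.21 g·m⁻²·a⁻¹
copper: temperature factor f = -0.080·(17.1) = -1.3680
  sulphur-dioxide contribution → 0.1994 μm/a
  chloride contribution → 1.187 μm/a
  ⇒ r_corr(copper) = 1.387 μm/a
  mass loss = 1.387 μm/a × 8.96 g/cm³ = 12.43 g·m⁻²·a⁻¹
Ordering by g·m⁻²·a⁻¹: copper (12.4) > zinc (11.2)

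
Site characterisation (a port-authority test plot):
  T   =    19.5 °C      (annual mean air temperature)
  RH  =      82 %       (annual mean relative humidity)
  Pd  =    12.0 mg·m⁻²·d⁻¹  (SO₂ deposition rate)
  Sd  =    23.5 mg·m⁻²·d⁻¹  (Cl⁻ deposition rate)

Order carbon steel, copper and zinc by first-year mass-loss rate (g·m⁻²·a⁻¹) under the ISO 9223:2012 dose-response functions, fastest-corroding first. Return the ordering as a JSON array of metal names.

carbon steel: f(T) = -0.054·(T−10) [T>10 °C] = -0.5130
  Pd branch = 1.77·Pd^0.52·e^(0.02·RH+f) = 19.89 μm/a
  Sd branch = 0.102·Sd^0.62·e^(0.033·RH+0.04·T) = 23.58 μm/a
  r_corr = 19.89 + 23.58 = 43.47 μm/a
  mass loss = 43.47 μm/a × 7.85 g/cm³ = 341.3 g·m⁻²·a⁻¹
copper: T>10 °C ⇒ hinge -0.080·(19.5−10) = -0.7600
  SO₂ term: 0.0053·12.0^0.26·exp(0.059·82-0.7600) = 0.5969
  Cl⁻ term: 0.01025·23.5^0.27·exp(0.036·82+0.049·19.5) = 1.197
  sum: 0.5969 + 1.197 → r_corr = 1.793 μm/a
  mass loss = 1.793 μm/a × 8.96 g/cm³ = 16.07 g·m⁻²·a⁻¹
zinc: f(T) = -0.071·(T−10) [T>10 °C] = -0.6745
  SO₂ term: 0.0129·12.0^0.44·exp(0.046·82-0.6745) = 0.8524
  Sd branch = 0.0175·Sd^0.57·e^(0.008·RH+0.085·T) = 1.07 μm/a
  sum: 0.8524 + 1.07 → r_corr = 1.922 μm/a
  mass loss = 1.922 μm/a × 7.14 g/cm³ = 13.72 g·m⁻²·a⁻¹
Ordering by g·m⁻²·a⁻¹: carbon steel (341) > copper (16.1) > zinc (13.7)

["carbon steel", "copper", "zinc"]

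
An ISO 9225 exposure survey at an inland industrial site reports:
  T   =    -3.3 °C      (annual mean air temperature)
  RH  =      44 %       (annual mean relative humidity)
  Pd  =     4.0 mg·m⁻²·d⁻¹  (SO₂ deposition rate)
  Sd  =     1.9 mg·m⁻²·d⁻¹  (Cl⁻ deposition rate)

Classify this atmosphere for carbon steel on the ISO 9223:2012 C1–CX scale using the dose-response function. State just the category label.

carbon steel: f(T) = +0.150·(T−10) [T≤10 °C] = -1.9950
  sulphur-dioxide contribution → 1.193 μm/a
  chloride contribution → 0.5685 μm/a
  ⇒ r_corr(carbon steel) = 1.762 μm/a
1.76 μm/a falls in (1.3, 25] for carbon steel → category C2

C2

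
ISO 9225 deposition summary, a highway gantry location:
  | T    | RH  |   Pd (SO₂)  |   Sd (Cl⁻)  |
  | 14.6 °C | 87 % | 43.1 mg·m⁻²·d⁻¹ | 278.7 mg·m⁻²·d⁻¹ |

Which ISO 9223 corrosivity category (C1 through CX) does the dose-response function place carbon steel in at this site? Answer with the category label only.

carbon steel: temperature factor f = -0.054·(4.6) = -0.2484
  sulphur-dioxide contribution → 55.68 μm/a
  chloride contribution → 105.9 μm/a
  total first-year rate 161.6 μm/a
ISO 9223 Table 2 (carbon steel): 80 < 162 ≤ 200 μm/a ⇒ C5

C5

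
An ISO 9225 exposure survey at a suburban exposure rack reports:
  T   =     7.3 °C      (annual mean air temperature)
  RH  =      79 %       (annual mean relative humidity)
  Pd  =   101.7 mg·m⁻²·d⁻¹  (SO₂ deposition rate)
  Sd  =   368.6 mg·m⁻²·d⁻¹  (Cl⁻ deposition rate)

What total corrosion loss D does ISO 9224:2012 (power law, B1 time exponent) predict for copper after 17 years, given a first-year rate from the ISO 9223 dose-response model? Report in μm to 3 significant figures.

copper: temperature factor f = +0.126·(-2.7) = -0.3402
  Pd branch = 0.0053·Pd^0.26·e^(0.059·RH+f) = 1.326 μm/a
  Sd branch = 0.01025·Sd^0.27·e^(0.036·RH+0.049·T) = 1.242 μm/a
  sum: 1.326 + 1.242 → r_corr = 2.569 μm/a
ISO 9224: D(t) = r_corr · t^b with b = 0.667 (copper, B1)
  D(17) = 2.569 × 17^0.667 = 2.569 × 6.618 = 17 μm

D(17) = 17.0 μm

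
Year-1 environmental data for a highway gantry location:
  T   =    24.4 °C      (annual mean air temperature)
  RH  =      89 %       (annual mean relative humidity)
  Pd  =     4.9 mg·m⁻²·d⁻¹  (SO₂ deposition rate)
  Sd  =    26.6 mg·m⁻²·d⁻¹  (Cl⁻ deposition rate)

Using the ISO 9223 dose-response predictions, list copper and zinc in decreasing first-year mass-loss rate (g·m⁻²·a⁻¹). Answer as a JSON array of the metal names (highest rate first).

["copper", "zinc"]

copper: T>10 °C ⇒ hinge -0.080·(24.4−10) = -1.1520
  sulphur-dioxide contribution → 0.4829 μm/a
  chloride contribution → 2.024 μm/a
  ⇒ r_corr(copper) = 2.507 μm/a
  mass loss = 2.507 μm/a × 8.96 g/cm³ = 22.46 g·m⁻²·a⁻¹
zinc: temperature factor f = -0.071·(14.4) = -1.0224
  sulphur-dioxide contribution → 0.5601 μm/a
  chloride contribution → 1.841 μm/a
  total first-year rate 2.402 μm/a
  mass loss = 2.402 μm/a × 7.14 g/cm³ = 17.15 g·m⁻²·a⁻¹
Ordering by g·m⁻²·a⁻¹: copper (22.5) > zinc (17.1)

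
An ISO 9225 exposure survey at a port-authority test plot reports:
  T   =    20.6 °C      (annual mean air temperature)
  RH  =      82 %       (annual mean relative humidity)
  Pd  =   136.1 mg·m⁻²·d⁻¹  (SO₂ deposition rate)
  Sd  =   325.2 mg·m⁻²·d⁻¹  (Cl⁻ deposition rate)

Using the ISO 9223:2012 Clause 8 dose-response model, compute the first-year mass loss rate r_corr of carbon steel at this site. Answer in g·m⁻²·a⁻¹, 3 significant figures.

r_corr = 1.51e+03 g·m⁻²·a⁻¹

carbon steel: T>10 °C ⇒ hinge -0.054·(20.6−10) = -0.5724
  sulphur-dioxide contribution → 66.26 μm/a
  chloride contribution → 125.7 μm/a
  total first-year rate 191.9 μm/a
Convert to mass loss: 191.9 μm/a × 7.85 g/cm³ = 1507 g·m⁻²·a⁻¹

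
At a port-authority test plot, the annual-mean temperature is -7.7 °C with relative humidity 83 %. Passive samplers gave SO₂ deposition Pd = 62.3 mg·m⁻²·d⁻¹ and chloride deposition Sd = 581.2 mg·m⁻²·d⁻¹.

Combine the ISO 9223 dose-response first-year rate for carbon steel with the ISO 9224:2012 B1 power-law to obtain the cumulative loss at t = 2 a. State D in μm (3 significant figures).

carbon steel: T≤10 °C ⇒ hinge +0.150·(-7.7−10) = -2.6550
  SO₂ term: 1.77·62.3^0.52·exp(0.02·83-2.6550) = 5.61
  Cl⁻ term: 0.102·581.2^0.62·exp(0.033·83+0.04·-7.7) = 60.01
  r_corr = 5.61 + 60.01 = 65.62 μm/a
Power-law: D(2) = r_corr · 2^0.523
  D(2) = 65.62 × 2^0.523 = 65.62 × 1.437 = 94.3 μm

D(2) = 94.3 μm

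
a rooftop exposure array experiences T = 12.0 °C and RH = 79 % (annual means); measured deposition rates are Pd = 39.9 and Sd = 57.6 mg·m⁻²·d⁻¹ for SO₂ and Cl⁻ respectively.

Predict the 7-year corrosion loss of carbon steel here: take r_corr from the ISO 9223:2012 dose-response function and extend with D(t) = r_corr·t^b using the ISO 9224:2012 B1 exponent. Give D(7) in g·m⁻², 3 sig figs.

carbon steel: f(T) = -0.054·(T−10) [T>10 °C] = -0.1080
  sulphur-dioxide contribution → 52.45 μm/a
  chloride contribution → 27.59 μm/a
  ⇒ r_corr(carbon steel) = 80.04 μm/a
Power-law: D(7) = r_corr · 7^0.523
  D(7) = 80.04 × 7^0.523 = 80.04 × 2.767 = 221.5 μm
  Mass loss = 221.5 μm × 7.85 g/cm³ = 1738 g·m⁻²

D(7) = 1.74e+03 g·m⁻²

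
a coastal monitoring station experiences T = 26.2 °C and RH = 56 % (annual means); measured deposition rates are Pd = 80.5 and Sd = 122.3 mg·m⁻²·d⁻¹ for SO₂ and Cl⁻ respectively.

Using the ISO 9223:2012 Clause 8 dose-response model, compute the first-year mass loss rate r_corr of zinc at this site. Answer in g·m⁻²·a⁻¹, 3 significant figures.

r_corr = 30.7 g·m⁻²·a⁻¹

zinc: temperature factor f = -0.071·(16.2) = -1.1502
  SO₂ term: 0.0129·80.5^0.44·exp(0.046·56-1.1502) = 0.3701
  Cl⁻ term: 0.0175·122.3^0.57·exp(0.008·56+0.085·26.2) = 3.932
  sum: 0.3701 + 3.932 → r_corr = 4.302 μm/a
Convert to mass loss: 4.302 μm/a × 7.14 g/cm³ = 30.72 g·m⁻²·a⁻¹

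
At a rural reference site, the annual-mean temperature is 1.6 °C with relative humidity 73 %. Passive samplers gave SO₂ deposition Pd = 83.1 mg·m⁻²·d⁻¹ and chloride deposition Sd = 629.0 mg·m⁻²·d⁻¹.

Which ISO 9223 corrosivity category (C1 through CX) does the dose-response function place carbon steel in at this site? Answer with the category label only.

carbon steel: T≤10 °C ⇒ hinge +0.150·(1.6−10) = -1.2600
  SO₂ term: 1.77·83.1^0.52·exp(0.02·73-1.2600) = 21.53
  Sd branch = 0.102·Sd^0.62·e^(0.033·RH+0.04·T) = 65.73 μm/a
  r_corr = 21.53 + 65.73 = 87.26 μm/a
87.3 μm/a falls in (80, 200] for carbon steel → category C5

C5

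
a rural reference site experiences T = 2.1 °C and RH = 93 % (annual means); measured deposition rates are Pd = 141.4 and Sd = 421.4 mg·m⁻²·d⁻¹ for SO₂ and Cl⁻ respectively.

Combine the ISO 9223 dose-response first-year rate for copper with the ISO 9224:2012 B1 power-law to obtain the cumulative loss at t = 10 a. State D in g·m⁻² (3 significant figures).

D(10) = 140 g·m⁻²

copper: temperature factor f = +0.126·(-7.9) = -0.9954
  SO₂ term: 0.0053·141.4^0.26·exp(0.059·93-0.9954) = 1.714
  Sd branch = 0.01025·Sd^0.27·e^(0.036·RH+0.049·T) = 1.652 μm/a
  r_corr = 1.714 + 1.652 = 3.367 μm/a
Long-term exponent b (ISO 9224 Table 2, B1) = 0.667
  D(10) = 3.367 × 10^0.667 = 3.367 × 4.645 = 15.64 μm
  Mass loss = 15.64 μm × 8.96 g/cm³ = 140.1 g·m⁻²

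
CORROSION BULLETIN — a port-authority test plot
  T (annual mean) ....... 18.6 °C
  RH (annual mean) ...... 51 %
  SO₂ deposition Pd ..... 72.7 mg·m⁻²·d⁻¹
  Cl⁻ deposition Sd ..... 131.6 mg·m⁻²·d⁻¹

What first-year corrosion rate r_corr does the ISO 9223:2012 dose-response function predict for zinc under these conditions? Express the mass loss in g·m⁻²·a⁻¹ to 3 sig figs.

r_corr = 18.2 g·m⁻²·a⁻¹

zinc: T>10 °C ⇒ hinge -0.071·(18.6−10) = -0.6106
  Pd branch = 0.0129·Pd^0.44·e^(0.046·RH+f) = 0.4823 μm/a
  Sd branch = 0.0175·Sd^0.57·e^(0.008·RH+0.085·T) = 2.065 μm/a
  r_corr = 0.4823 + 2.065 = 2.547 μm/a
Convert to mass loss: 2.547 μm/a × 7.14 g/cm³ = 18.18 g·m⁻²·a⁻¹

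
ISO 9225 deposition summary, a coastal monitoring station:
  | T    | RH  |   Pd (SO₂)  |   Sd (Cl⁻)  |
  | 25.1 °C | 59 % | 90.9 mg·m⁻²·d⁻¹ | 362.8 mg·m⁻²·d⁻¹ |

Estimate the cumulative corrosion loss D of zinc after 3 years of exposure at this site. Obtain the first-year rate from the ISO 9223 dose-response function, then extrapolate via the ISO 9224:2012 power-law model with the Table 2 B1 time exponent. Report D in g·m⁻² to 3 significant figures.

D(3) = 127 g·m⁻²

zinc: T>10 °C ⇒ hinge -0.071·(25.1−10) = -1.0721
  sulphur-dioxide contribution → 0.4846 μm/a
  chloride contribution → 6.817 μm/a
  total first-year rate 7.302 μm/a
ISO 9224: D(t) = r_corr · t^b with b = 0.813 (zinc, B1)
  D(3) = 7.302 × 3^0.813 = 7.302 × 2.443 = 17.84 μm
  Mass loss = 17.84 μm × 7.14 g/cm³ = 127.4 g·m⁻²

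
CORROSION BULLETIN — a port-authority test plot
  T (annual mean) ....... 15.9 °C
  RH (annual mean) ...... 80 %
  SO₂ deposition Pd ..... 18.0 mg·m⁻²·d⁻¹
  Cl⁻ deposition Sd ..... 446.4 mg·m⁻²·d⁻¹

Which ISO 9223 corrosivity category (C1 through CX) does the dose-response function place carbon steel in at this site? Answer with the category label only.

C5

carbon steel: T>10 °C ⇒ hinge -0.054·(15.9−10) = -0.3186
  SO₂ term: 1.77·18.0^0.52·exp(0.02·80-0.3186) = 28.66
  Sd branch = 0.102·Sd^0.62·e^(0.033·RH+0.04·T) = 118.6 μm/a
  r_corr = 28.66 + 118.6 = 147.3 μm/a
147 μm/a falls in (80, 200] for carbon steel → category C5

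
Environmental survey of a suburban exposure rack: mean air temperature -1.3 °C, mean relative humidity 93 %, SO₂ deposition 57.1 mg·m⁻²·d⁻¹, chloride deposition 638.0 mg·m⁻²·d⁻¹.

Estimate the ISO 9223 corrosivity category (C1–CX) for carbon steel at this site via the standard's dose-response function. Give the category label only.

carbon steel: temperature factor f = +0.150·(-11.3) = -1.6950
  Pd branch = 1.77·Pd^0.52·e^(0.02·RH+f) = 17.1 μm/a
  Cl⁻ term: 0.102·638.0^0.62·exp(0.033·93+0.04·-1.3) = 114.2
  sum: 17.1 + 114.2 → r_corr = 131.4 μm/a
ISO 9223 Table 2 (carbon steel): 80 < 131 ≤ 200 μm/a ⇒ C5

C5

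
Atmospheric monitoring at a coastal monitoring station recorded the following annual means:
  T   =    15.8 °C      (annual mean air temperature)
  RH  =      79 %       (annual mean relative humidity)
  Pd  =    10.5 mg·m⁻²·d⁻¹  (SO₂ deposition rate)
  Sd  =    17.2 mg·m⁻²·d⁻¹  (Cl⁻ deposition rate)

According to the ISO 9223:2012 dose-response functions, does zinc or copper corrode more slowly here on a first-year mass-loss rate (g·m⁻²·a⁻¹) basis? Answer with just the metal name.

zinc: T>10 °C ⇒ hinge -0.071·(15.8−10) = -0.4118
  sulphur-dioxide contribution → 0.9105 μm/a
  chloride contribution → 0.6383 μm/a
  ⇒ r_corr(zinc) = 1.549 μm/a
  mass loss = 1.549 μm/a × 7.14 g/cm³ = 11.06 g·m⁻²·a⁻¹
copper: temperature factor f = -0.080·(5.8) = -0.4640
  sulphur-dioxide contribution → 0.6494 μm/a
  chloride contribution → 0.8235 μm/a
  total first-year rate 1.473 μm/a
  mass loss = 1.473 μm/a × 8.96 g/cm³ = 13.2 g·m⁻²·a⁻¹
Ordering by g·m⁻²·a⁻¹: copper (13.2) > zinc (11.1)

zinc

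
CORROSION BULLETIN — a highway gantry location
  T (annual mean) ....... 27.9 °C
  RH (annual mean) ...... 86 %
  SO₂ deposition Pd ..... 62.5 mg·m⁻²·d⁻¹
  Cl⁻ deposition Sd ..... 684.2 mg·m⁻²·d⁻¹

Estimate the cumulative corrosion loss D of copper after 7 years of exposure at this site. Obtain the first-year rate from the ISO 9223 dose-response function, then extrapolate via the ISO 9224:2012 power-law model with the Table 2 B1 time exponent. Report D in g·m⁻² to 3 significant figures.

D(7) = 189 g·m⁻²

copper: f(T) = -0.080·(T−10) [T>10 °C] = -1.4320
  sulphur-dioxide contribution → 0.5928 μm/a
  chloride contribution → 5.182 μm/a
  total first-year rate 5.775 μm/a
ISO 9224: D(t) = r_corr · t^b with b = 0.667 (copper, B1)
  D(7) = 5.775 × 7^0.667 = 5.775 × 3.662 = 21.15 μm
  Mass loss = 21.15 μm × 8.96 g/cm³ = 189.5 g·m⁻²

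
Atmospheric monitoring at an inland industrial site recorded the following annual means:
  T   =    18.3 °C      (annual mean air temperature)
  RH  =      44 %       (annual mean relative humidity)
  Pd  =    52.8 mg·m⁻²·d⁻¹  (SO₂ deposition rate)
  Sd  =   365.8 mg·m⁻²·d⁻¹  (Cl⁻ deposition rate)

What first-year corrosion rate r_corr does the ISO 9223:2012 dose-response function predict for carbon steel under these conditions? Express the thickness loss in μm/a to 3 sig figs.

carbon steel: T>10 °C ⇒ hinge -0.054·(18.3−10) = -0.4482
  Pd branch = 1.77·Pd^0.52·e^(0.02·RH+f) = 21.44 μm/a
  Cl⁻ term: 0.102·365.8^0.62·exp(0.033·44+0.04·18.3) = 35.18
  r_corr = 21.44 + 35.18 = 56.62 μm/a

r_corr = 56.6 μm/a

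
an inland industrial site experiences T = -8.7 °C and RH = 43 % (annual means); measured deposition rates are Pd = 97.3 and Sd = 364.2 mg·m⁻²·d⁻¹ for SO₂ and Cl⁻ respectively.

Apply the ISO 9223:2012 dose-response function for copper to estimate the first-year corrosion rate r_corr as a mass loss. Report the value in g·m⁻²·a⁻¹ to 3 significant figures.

r_corr = 1.57 g·m⁻²·a⁻¹

copper: f(T) = +0.126·(T−10) [T≤10 °C] = -2.3562
  sulphur-dioxide contribution → 0.02088 μm/a
  chloride contribution → 0.1547 μm/a
  total first-year rate 0.1756 μm/a
Convert to mass loss: 0.1756 μm/a × 8.96 g/cm³ = 1.573 g·m⁻²·a⁻¹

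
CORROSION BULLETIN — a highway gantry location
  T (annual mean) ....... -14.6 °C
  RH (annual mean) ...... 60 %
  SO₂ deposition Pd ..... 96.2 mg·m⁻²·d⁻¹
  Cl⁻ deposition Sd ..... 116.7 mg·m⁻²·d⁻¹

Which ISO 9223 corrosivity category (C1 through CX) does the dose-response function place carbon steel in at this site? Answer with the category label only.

carbon steel: T≤10 °C ⇒ hinge +0.150·(-14.6−10) = -3.6900
  SO₂ term: 1.77·96.2^0.52·exp(0.02·60-3.6900) = 1.577
  Sd branch = 0.102·Sd^0.62·e^(0.033·RH+0.04·T) = 7.879 μm/a
  r_corr = 1.577 + 7.879 = 9.456 μm/a
Category bounds: 1.3…25 μm/a bracket r_corr ⇒ C2

C2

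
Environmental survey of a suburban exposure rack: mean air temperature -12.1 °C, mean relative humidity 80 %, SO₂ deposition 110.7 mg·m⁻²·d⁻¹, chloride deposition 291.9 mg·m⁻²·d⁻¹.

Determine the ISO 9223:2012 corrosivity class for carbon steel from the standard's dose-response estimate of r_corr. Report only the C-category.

C3

carbon steel: temperature factor f = +0.150·(-22.1) = -3.3150
  SO₂ term: 1.77·110.7^0.52·exp(0.02·80-3.3150) = 3.682
  Sd branch = 0.102·Sd^0.62·e^(0.033·RH+0.04·T) = 29.74 μm/a
  r_corr = 3.682 + 29.74 = 33.43 μm/a
ISO 9223 Table 2 (carbon steel): 25 < 33.4 ≤ 50 μm/a ⇒ C3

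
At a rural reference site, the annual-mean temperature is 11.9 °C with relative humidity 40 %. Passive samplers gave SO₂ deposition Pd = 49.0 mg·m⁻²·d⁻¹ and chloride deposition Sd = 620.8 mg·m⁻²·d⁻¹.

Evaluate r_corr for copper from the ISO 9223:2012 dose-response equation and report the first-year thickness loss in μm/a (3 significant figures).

copper: T>10 °C ⇒ hinge -0.080·(11.9−10) = -0.1520
  SO₂ term: 0.0053·49.0^0.26·exp(0.059·40-0.1520) = 0.1326
  Sd branch = 0.01025·Sd^0.27·e^(0.036·RH+0.049·T) = 0.44 μm/a
  r_corr = 0.1326 + 0.44 = 0.5726 μm/a

r_corr = 0.573 μm/a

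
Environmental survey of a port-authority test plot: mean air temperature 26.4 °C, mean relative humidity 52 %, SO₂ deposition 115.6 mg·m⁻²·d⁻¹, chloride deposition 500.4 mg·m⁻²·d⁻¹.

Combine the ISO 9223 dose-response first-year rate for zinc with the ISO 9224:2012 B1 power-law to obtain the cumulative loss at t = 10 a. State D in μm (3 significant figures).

D(10) = 58.5 μm

zinc: temperature factor f = -0.071·(16.4) = -1.1644
  Pd branch = 0.0129·Pd^0.44·e^(0.046·RH+f) = 0.356 μm/a
  Sd branch = 0.0175·Sd^0.57·e^(0.008·RH+0.085·T) = 8.647 μm/a
  sum: 0.356 + 8.647 → r_corr = 9.003 μm/a
Long-term exponent b (ISO 9224 Table 2, B1) = 0.813
  D(10) = 9.003 × 10^0.813 = 9.003 × 6.501 = 58.53 μm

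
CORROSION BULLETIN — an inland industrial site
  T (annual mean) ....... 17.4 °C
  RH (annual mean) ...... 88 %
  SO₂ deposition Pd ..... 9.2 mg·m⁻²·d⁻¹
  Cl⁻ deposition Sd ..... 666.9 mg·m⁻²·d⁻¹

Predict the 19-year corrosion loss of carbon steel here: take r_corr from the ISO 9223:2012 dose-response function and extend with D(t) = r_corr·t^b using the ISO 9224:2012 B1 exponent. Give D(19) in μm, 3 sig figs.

carbon steel: T>10 °C ⇒ hinge -0.054·(17.4−10) = -0.3996
  Pd branch = 1.77·Pd^0.52·e^(0.02·RH+f) = 21.88 μm/a
  Cl⁻ term: 0.102·666.9^0.62·exp(0.033·88+0.04·17.4) = 210.4
  r_corr = 21.88 + 210.4 = 232.2 μm/a
Power-law: D(19) = r_corr · 19^0.523
  D(19) = 232.2 × 19^0.523 = 232.2 × 4.664 = 1083 μm

D(19) = 1.08e+03 μm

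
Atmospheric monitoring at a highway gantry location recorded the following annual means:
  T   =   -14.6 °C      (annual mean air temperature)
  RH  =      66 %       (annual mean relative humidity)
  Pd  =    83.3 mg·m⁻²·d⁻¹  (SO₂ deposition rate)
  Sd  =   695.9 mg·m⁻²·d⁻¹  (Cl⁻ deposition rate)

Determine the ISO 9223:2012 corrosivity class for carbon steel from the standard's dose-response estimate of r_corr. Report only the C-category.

C3

carbon steel: T≤10 °C ⇒ hinge +0.150·(-14.6−10) = -3.6900
  Pd branch = 1.77·Pd^0.52·e^(0.02·RH+f) = 1.65 μm/a
  Cl⁻ term: 0.102·695.9^0.62·exp(0.033·66+0.04·-14.6) = 29.06
  r_corr = 1.65 + 29.06 = 30.71 μm/a
Category bounds: 25…50 μm/a bracket r_corr ⇒ C3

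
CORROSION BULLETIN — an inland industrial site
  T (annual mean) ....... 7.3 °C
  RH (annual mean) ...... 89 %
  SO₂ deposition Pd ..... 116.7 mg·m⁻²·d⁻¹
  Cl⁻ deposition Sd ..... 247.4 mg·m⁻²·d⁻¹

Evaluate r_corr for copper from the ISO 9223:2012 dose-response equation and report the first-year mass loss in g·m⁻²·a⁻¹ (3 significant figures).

r_corr = 36.5 g·m⁻²·a⁻¹

copper: temperature factor f = +0.126·(-2.7) = -0.3402
  SO₂ term: 0.0053·116.7^0.26·exp(0.059·89-0.3402) = 2.48
  Cl⁻ term: 0.01025·247.4^0.27·exp(0.036·89+0.049·7.3) = 1.599
  sum: 2.48 + 1.599 → r_corr = 4.079 μm/a
Convert to mass loss: 4.079 μm/a × 8.96 g/cm³ = 36.54 g·m⁻²·a⁻¹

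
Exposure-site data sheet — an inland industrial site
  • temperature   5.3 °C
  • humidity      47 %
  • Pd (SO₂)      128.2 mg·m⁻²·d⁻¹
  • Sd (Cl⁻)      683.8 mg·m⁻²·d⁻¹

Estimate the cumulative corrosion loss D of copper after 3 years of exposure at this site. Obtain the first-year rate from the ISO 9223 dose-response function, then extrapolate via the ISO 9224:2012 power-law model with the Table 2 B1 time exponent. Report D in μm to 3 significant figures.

D(3) = 1.22 μm

copper: T≤10 °C ⇒ hinge +0.126·(5.3−10) = -0.5922
  sulphur-dioxide contribution → 0.1657 μm/a
  chloride contribution → 0.4205 μm/a
  ⇒ r_corr(copper) = 0.5862 μm/a
ISO 9224: D(t) = r_corr · t^b with b = 0.667 (copper, B1)
  D(3) = 0.5862 × 3^0.667 = 0.5862 × 2.081 = 1.22 μm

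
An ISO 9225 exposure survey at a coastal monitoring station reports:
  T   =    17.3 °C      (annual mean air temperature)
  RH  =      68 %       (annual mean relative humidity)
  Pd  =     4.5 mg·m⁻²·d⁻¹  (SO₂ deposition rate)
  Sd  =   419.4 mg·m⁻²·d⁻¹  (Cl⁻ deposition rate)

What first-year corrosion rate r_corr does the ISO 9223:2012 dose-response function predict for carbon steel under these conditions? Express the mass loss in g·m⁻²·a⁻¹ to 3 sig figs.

r_corr = 717 g·m⁻²·a⁻¹

carbon steel: T>10 °C ⇒ hinge -0.054·(17.3−10) = -0.3942
  SO₂ term: 1.77·4.5^0.52·exp(0.02·68-0.3942) = 10.16
  Sd branch = 0.102·Sd^0.62·e^(0.033·RH+0.04·T) = 81.23 μm/a
  sum: 10.16 + 81.23 → r_corr = 91.39 μm/a
Convert to mass loss: 91.39 μm/a × 7.85 g/cm³ = 717.4 g·m⁻²·a⁻¹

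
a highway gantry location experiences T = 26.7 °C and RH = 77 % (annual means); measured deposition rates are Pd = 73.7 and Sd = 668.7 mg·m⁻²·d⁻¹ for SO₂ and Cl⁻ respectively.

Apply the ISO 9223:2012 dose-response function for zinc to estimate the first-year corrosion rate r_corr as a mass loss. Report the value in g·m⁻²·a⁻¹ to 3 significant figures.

zinc: T>10 °C ⇒ hinge -0.071·(26.7−10) = -1.1857
  sulphur-dioxide contribution → 0.9028 μm/a
  chloride contribution → 12.78 μm/a
  ⇒ r_corr(zinc) = 13.68 μm/a
Convert to mass loss: 13.68 μm/a × 7.14 g/cm³ = 97.7 g·m⁻²·a⁻¹

r_corr = 97.7 g·m⁻²·a⁻¹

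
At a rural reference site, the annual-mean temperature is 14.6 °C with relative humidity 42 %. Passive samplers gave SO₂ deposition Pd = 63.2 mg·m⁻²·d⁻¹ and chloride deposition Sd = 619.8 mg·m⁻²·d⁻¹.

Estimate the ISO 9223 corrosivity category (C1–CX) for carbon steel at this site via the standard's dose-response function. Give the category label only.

C4

carbon steel: f(T) = -0.054·(T−10) [T>10 °C] = -0.2484
  Pd branch = 1.77·Pd^0.52·e^(0.02·RH+f) = 27.62 μm/a
  Sd branch = 0.102·Sd^0.62·e^(0.033·RH+0.04·T) = 39.39 μm/a
  r_corr = 27.62 + 39.39 = 67.01 μm/a
Category bounds: 50…80 μm/a bracket r_corr ⇒ C4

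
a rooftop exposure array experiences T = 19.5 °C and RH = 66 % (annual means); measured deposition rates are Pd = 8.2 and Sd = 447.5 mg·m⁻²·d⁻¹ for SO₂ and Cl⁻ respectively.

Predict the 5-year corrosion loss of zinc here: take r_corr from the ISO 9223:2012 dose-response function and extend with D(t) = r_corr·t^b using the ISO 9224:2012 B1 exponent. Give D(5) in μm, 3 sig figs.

D(5) = 20.0 μm

zinc: f(T) = -0.071·(T−10) [T>10 °C] = -0.6745
  SO₂ term: 0.0129·8.2^0.44·exp(0.046·66-0.6745) = 0.3453
  Sd branch = 0.0175·Sd^0.57·e^(0.008·RH+0.085·T) = 5.048 μm/a
  r_corr = 0.3453 + 5.048 = 5.394 μm/a
ISO 9224: D(t) = r_corr · t^b with b = 0.813 (zinc, B1)
  D(5) = 5.394 × 5^0.813 = 5.394 × 3.701 = 19.96 μm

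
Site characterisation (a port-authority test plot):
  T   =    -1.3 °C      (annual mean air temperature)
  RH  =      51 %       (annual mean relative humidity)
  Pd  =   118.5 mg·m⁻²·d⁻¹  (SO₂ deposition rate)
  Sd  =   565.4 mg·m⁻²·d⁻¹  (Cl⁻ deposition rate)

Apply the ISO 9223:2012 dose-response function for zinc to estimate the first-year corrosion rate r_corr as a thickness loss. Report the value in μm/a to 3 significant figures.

zinc: T≤10 °C ⇒ hinge +0.038·(-1.3−10) = -0.4294
  sulphur-dioxide contribution → 0.7168 μm/a
  chloride contribution → 0.8731 μm/a
  total first-year rate 1.59 μm/a

r_corr = 1.59 μm/a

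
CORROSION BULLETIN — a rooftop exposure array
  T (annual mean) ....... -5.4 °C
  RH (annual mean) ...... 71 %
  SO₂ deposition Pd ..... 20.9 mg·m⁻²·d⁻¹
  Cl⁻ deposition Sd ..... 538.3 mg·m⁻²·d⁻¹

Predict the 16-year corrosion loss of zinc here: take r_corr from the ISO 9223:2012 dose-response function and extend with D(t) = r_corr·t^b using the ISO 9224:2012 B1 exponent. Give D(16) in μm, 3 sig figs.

D(16) = 13.5 μm

zinc: T≤10 °C ⇒ hinge +0.038·(-5.4−10) = -0.5852
  Pd branch = 0.0129·Pd^0.44·e^(0.046·RH+f) = 0.7173 μm/a
  Cl⁻ term: 0.0175·538.3^0.57·exp(0.008·71+0.085·-5.4) = 0.7032
  r_corr = 0.7173 + 0.7032 = 1.42 μm/a
Power-law: D(16) = r_corr · 16^0.813
  D(16) = 1.42 × 16^0.813 = 1.42 × 9.527 = 13.53 μm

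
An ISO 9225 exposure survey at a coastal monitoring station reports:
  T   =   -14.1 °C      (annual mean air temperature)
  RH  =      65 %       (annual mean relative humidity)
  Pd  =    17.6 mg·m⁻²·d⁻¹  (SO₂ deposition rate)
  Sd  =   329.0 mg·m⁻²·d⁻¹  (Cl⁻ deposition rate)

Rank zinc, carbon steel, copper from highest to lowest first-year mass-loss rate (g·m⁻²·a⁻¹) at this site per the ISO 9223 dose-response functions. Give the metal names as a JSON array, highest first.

["carbon steel", "zinc", "copper"]

zinc: f(T) = +0.038·(T−10) [T≤10 °C] = -0.9158
  sulphur-dioxide contribution → 0.3626 μm/a
  chloride contribution → 0.2416 μm/a
  total first-year rate 0.6042 μm/a
  mass loss = 0.6042 μm/a × 7.14 g/cm³ = 4.314 g·m⁻²·a⁻¹
carbon steel: f(T) = +0.150·(T−10) [T≤10 °C] = -3.6150
  sulphur-dioxide contribution → 0.7767 μm/a
  chloride contribution → 18.03 μm/a
  total first-year rate 18.8 μm/a
  mass loss = 18.8 μm/a × 7.85 g/cm³ = 147.6 g·m⁻²·a⁻¹
copper: temperature factor f = +0.126·(-24.1) = -3.0366
  sulphur-dioxide contribution → 0.02482 μm/a
  chloride contribution → 0.255 μm/a
  total first-year rate 0.2798 μm/a
  mass loss = 0.2798 μm/a × 8.96 g/cm³ = 2.507 g·m⁻²·a⁻¹
Ordering by g·m⁻²·a⁻¹: carbon steel (148) > zinc (4.31) > copper (2.51)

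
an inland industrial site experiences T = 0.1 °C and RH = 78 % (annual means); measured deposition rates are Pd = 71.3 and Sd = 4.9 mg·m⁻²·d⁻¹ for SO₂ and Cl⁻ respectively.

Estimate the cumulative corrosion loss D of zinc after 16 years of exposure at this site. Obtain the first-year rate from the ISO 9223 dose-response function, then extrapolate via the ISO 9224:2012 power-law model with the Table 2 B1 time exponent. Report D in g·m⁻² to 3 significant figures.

D(16) = 148 g·m⁻²

zinc: temperature factor f = +0.038·(-9.9) = -0.3762
  Pd branch = 0.0129·Pd^0.44·e^(0.046·RH+f) = 2.093 μm/a
  Cl⁻ term: 0.0175·4.9^0.57·exp(0.008·78+0.085·0.1) = 0.0815
  r_corr = 2.093 + 0.0815 = 2.175 μm/a
Power-law: D(16) = r_corr · 16^0.813
  D(16) = 2.175 × 16^0.813 = 2.175 × 9.527 = 20.72 μm
  Mass loss = 20.72 μm × 7.14 g/cm³ = 147.9 g·m⁻²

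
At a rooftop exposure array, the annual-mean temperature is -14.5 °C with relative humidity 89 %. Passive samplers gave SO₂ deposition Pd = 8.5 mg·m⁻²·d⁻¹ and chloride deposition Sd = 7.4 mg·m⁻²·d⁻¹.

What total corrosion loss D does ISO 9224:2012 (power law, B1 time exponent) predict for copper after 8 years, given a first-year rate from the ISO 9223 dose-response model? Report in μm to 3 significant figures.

copper: f(T) = +0.126·(T−10) [T≤10 °C] = -3.0870
  sulphur-dioxide contribution → 0.08049 μm/a
  chloride contribution → 0.213 μm/a
  ⇒ r_corr(copper) = 0.2935 μm/a
ISO 9224: D(t) = r_corr · t^b with b = 0.667 (copper, B1)
  D(8) = 0.2935 × 8^0.667 = 0.2935 × 4.003 = 1.175 μm

D(8) = 1.17 μm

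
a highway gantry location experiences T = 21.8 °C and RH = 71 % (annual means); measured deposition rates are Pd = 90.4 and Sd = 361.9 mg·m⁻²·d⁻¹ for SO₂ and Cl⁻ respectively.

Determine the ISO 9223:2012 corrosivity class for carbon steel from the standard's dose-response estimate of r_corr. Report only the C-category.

carbon steel: T>10 °C ⇒ hinge -0.054·(21.8−10) = -0.6372
  SO₂ term: 1.77·90.4^0.52·exp(0.02·71-0.6372) = 40.29
  Sd branch = 0.102·Sd^0.62·e^(0.033·RH+0.04·T) = 97.99 μm/a
  sum: 40.29 + 97.99 → r_corr = 138.3 μm/a
ISO 9223 Table 2 (carbon steel): 80 < 138 ≤ 200 μm/a ⇒ C5

C5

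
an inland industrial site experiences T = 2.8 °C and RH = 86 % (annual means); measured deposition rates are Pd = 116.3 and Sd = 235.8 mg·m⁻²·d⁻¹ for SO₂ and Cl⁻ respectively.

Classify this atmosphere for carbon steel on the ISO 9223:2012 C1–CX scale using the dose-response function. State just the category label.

carbon steel: temperature factor f = +0.150·(-7.2) = -1.0800
  SO₂ term: 1.77·116.3^0.52·exp(0.02·86-1.0800) = 39.81
  Sd branch = 0.102·Sd^0.62·e^(0.033·RH+0.04·T) = 57.64 μm/a
  r_corr = 39.81 + 57.64 = 97.46 μm/a
ISO 9223 Table 2 (carbon steel): 80 < 97.5 ≤ 200 μm/a ⇒ C5

C5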